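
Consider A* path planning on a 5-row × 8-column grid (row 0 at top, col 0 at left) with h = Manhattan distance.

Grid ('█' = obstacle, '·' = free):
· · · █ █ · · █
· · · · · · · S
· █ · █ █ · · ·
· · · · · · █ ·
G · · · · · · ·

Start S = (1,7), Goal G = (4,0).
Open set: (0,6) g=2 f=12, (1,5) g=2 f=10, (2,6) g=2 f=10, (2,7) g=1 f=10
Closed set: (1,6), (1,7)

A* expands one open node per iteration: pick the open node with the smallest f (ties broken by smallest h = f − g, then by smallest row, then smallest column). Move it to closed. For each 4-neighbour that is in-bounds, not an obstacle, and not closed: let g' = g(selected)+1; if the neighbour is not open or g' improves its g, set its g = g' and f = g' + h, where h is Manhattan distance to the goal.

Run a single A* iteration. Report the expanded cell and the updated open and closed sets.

expanded=(1,5); open=[(0,5) g=3 f=12, (0,6) g=2 f=12, (1,4) g=3 f=10, (2,5) g=3 f=10, (2,6) g=2 f=10, (2,7) g=1 f=10]; closed=[(1,5), (1,6), (1,7)]

step 1: expand (1,5) (f=10, h=8) → closed; open now [(0,5) g=3 f=12, (0,6) g=2 f=12, (1,4) g=3 f=10, (2,5) g=3 f=10, (2,6) g=2 f=10, (2,7) g=1 f=10]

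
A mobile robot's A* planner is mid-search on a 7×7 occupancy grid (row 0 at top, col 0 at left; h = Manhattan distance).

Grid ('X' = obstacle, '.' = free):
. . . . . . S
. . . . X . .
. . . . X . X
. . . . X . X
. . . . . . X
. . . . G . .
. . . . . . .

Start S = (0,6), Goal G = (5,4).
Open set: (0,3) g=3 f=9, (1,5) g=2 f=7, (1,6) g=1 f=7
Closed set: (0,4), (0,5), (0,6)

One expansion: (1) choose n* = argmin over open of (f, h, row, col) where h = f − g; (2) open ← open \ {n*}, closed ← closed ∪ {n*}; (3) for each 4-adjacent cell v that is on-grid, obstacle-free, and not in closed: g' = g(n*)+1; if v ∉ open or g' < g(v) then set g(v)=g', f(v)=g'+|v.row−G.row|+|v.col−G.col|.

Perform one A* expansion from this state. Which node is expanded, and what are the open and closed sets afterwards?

step 1: expand (1,5) (f=7, h=5) → closed; open now [(0,3) g=3 f=9, (1,6) g=1 f=7, (2,5) g=3 f=7]

expanded=(1,5); open=[(0,3) g=3 f=9, (1,6) g=1 f=7, (2,5) g=3 f=7]; closed=[(0,4), (0,5), (0,6), (1,5)]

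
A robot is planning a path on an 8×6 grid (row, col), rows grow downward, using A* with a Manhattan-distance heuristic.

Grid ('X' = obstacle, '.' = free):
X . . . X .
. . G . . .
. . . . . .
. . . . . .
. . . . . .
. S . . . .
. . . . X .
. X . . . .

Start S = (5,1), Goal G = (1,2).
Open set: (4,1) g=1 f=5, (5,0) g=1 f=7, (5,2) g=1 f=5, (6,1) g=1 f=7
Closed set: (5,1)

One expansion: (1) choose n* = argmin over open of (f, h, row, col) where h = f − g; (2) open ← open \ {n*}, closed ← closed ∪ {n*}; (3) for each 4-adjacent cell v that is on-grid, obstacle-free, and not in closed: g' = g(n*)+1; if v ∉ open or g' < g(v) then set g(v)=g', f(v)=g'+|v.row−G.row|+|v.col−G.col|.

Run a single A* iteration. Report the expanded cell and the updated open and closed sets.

step 1: expand (4,1) (f=5, h=4) → closed; open now [(3,1) g=2 f=5, (4,0) g=2 f=7, (4,2) g=2 f=5, (5,0) g=1 f=7, (5,2) g=1 f=5, (6,1) g=1 f=7]

expanded=(4,1); open=[(3,1) g=2 f=5, (4,0) g=2 f=7, (4,2) g=2 f=5, (5,0) g=1 f=7, (5,2) g=1 f=5, (6,1) g=1 f=7]; closed=[(4,1), (5,1)]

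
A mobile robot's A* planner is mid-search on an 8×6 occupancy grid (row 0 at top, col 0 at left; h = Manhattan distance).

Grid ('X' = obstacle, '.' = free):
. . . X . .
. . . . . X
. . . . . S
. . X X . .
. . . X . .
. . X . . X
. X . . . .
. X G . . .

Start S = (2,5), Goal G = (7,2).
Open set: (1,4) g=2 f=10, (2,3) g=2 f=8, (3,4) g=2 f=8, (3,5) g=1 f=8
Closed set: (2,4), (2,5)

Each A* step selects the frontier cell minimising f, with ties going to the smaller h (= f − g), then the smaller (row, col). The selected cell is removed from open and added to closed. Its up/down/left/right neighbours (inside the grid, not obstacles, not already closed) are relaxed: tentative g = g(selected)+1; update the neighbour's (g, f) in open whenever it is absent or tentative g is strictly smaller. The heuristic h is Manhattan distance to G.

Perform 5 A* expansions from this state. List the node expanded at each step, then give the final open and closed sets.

step 1: expand (2,3) (f=8, h=6) → closed; open now [(1,3) g=3 f=10, (1,4) g=2 f=10, (2,2) g=3 f=8, (3,4) g=2 f=8, (3,5) g=1 f=8]
step 2: expand (2,2) (f=8, h=5) → closed; open now [(1,2) g=4 f=10, (1,3) g=3 f=10, (1,4) g=2 f=10, (2,1) g=4 f=10, (3,4) g=2 f=8, (3,5) g=1 f=8]
step 3: expand (3,4) (f=8, h=6) → closed; open now [(1,2) g=4 f=10, (1,3) g=3 f=10, (1,4) g=2 f=10, (2,1) g=4 f=10, (3,5) g=1 f=8, (4,4) g=3 f=8]
step 4: expand (4,4) (f=8, h=5) → closed; open now [(1,2) g=4 f=10, (1,3) g=3 f=10, (1,4) g=2 f=10, (2,1) g=4 f=10, (3,5) g=1 f=8, (4,5) g=4 f=10, (5,4) g=4 f=8]
step 5: expand (5,4) (f=8, h=4) → closed; open now [(1,2) g=4 f=10, (1,3) g=3 f=10, (1,4) g=2 f=10, (2,1) g=4 f=10, (3,5) g=1 f=8, (4,5) g=4 f=10, (5,3) g=5 f=8, (6,4) g=5 f=8]

order=[(2,3) → (2,2) → (3,4) → (4,4) → (5,4)]; open=[(1,2) g=4 f=10, (1,3) g=3 f=10, (1,4) g=2 f=10, (2,1) g=4 f=10, (3,5) g=1 f=8, (4,5) g=4 f=10, (5,3) g=5 f=8, (6,4) g=5 f=8]; closed=[(2,2), (2,3), (2,4), (2,5), (3,4), (4,4), (5,4)]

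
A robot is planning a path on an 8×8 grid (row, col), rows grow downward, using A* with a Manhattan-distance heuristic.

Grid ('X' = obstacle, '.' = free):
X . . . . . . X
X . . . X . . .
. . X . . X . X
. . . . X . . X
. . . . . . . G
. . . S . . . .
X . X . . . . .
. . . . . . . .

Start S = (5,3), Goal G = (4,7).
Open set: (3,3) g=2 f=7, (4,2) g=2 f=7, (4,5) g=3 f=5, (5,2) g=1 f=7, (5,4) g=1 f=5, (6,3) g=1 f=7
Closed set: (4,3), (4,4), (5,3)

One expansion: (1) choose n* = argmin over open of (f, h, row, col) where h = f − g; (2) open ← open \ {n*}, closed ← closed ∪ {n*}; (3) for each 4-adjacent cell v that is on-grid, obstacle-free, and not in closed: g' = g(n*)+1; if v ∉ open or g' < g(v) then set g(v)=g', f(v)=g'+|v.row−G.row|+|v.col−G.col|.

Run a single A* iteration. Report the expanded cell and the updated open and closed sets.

expanded=(4,5); open=[(3,3) g=2 f=7, (3,5) g=4 f=7, (4,2) g=2 f=7, (4,6) g=4 f=5, (5,2) g=1 f=7, (5,4) g=1 f=5, (5,5) g=4 f=7, (6,3) g=1 f=7]; closed=[(4,3), (4,4), (4,5), (5,3)]

step 1: expand (4,5) (f=5, h=2) → closed; open now [(3,3) g=2 f=7, (3,5) g=4 f=7, (4,2) g=2 f=7, (4,6) g=4 f=5, (5,2) g=1 f=7, (5,4) g=1 f=5, (5,5) g=4 f=7, (6,3) g=1 f=7]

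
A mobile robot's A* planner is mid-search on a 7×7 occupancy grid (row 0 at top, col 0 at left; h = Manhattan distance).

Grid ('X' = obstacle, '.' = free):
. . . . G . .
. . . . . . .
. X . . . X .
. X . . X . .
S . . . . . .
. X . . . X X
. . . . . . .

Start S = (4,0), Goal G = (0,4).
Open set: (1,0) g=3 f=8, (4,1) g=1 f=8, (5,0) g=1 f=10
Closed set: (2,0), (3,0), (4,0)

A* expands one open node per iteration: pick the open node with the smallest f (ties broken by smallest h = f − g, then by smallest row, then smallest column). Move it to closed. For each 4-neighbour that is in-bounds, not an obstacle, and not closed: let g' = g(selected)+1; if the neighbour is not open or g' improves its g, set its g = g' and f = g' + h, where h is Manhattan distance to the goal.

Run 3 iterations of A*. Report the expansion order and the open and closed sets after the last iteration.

step 1: expand (1,0) (f=8, h=5) → closed; open now [(0,0) g=4 f=8, (1,1) g=4 f=8, (4,1) g=1 f=8, (5,0) g=1 f=10]
step 2: expand (0,0) (f=8, h=4) → closed; open now [(0,1) g=5 f=8, (1,1) g=4 f=8, (4,1) g=1 f=8, (5,0) g=1 f=10]
step 3: expand (0,1) (f=8, h=3) → closed; open now [(0,2) g=6 f=8, (1,1) g=4 f=8, (4,1) g=1 f=8, (5,0) g=1 f=10]

order=[(1,0) → (0,0) → (0,1)]; open=[(0,2) g=6 f=8, (1,1) g=4 f=8, (4,1) g=1 f=8, (5,0) g=1 f=10]; closed=[(0,0), (0,1), (1,0), (2,0), (3,0), (4,0)]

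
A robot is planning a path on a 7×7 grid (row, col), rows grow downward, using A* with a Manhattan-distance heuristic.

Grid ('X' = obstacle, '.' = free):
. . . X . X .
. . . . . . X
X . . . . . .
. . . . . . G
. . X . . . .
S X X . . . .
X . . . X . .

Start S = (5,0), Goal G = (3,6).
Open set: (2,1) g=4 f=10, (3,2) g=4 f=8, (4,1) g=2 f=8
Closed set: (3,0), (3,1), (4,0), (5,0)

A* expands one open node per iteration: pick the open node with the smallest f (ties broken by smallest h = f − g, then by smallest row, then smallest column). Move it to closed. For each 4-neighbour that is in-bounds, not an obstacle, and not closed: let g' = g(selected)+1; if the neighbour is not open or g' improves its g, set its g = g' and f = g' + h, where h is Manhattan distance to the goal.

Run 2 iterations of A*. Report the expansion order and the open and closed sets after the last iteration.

step 1: expand (3,2) (f=8, h=4) → closed; open now [(2,1) g=4 f=10, (2,2) g=5 f=10, (3,3) g=5 f=8, (4,1) g=2 f=8]
step 2: expand (3,3) (f=8, h=3) → closed; open now [(2,1) g=4 f=10, (2,2) g=5 f=10, (2,3) g=6 f=10, (3,4) g=6 f=8, (4,1) g=2 f=8, (4,3) g=6 f=10]

order=[(3,2) → (3,3)]; open=[(2,1) g=4 f=10, (2,2) g=5 f=10, (2,3) g=6 f=10, (3,4) g=6 f=8, (4,1) g=2 f=8, (4,3) g=6 f=10]; closed=[(3,0), (3,1), (3,2), (3,3), (4,0), (5,0)]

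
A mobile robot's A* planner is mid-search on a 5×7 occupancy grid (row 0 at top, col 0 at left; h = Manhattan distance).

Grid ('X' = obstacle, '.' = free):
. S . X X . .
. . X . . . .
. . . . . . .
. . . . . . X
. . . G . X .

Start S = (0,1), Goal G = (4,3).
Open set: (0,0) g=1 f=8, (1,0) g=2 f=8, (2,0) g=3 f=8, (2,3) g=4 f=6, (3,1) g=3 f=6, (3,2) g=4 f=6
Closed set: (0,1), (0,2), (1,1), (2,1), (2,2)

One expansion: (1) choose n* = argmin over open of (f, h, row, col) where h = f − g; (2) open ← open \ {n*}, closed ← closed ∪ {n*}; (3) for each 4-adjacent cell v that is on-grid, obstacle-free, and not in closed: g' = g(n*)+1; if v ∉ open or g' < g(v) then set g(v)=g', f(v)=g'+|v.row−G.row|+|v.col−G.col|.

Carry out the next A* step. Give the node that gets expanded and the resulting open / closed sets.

expanded=(2,3); open=[(0,0) g=1 f=8, (1,0) g=2 f=8, (1,3) g=5 f=8, (2,0) g=3 f=8, (2,4) g=5 f=8, (3,1) g=3 f=6, (3,2) g=4 f=6, (3,3) g=5 f=6]; closed=[(0,1), (0,2), (1,1), (2,1), (2,2), (2,3)]

step 1: expand (2,3) (f=6, h=2) → closed; open now [(0,0) g=1 f=8, (1,0) g=2 f=8, (1,3) g=5 f=8, (2,0) g=3 f=8, (2,4) g=5 f=8, (3,1) g=3 f=6, (3,2) g=4 f=6, (3,3) g=5 f=6]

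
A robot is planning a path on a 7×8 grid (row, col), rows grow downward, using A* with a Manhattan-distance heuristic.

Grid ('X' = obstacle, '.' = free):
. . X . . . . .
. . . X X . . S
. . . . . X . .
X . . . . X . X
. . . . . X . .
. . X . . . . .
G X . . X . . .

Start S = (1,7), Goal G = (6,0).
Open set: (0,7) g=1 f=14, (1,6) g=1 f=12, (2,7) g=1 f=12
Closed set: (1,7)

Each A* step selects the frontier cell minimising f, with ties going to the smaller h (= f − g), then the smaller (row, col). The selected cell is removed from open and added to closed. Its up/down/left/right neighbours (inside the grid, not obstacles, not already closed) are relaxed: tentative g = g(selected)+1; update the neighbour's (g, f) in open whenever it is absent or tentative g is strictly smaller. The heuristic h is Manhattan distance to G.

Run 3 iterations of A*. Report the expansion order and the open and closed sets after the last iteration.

order=[(1,6) → (1,5) → (2,6)]; open=[(0,5) g=3 f=14, (0,6) g=2 f=14, (0,7) g=1 f=14, (2,7) g=1 f=12, (3,6) g=3 f=12]; closed=[(1,5), (1,6), (1,7), (2,6)]

step 1: expand (1,6) (f=12, h=11) → closed; open now [(0,6) g=2 f=14, (0,7) g=1 f=14, (1,5) g=2 f=12, (2,6) g=2 f=12, (2,7) g=1 f=12]
step 2: expand (1,5) (f=12, h=10) → closed; open now [(0,5) g=3 f=14, (0,6) g=2 f=14, (0,7) g=1 f=14, (2,6) g=2 f=12, (2,7) g=1 f=12]
step 3: expand (2,6) (f=12, h=10) → closed; open now [(0,5) g=3 f=14, (0,6) g=2 f=14, (0,7) g=1 f=14, (2,7) g=1 f=12, (3,6) g=3 f=12]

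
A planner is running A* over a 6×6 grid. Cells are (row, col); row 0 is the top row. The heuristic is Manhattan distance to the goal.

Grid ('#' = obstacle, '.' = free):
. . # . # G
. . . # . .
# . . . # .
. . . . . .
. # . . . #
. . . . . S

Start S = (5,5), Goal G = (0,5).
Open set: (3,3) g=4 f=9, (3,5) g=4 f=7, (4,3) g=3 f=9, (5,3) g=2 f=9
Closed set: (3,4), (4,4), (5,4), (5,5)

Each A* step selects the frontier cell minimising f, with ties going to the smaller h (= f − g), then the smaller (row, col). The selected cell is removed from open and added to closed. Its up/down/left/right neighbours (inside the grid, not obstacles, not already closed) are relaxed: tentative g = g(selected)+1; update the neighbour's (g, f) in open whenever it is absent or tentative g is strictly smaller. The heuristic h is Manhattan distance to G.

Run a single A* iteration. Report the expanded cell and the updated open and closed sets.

expanded=(3,5); open=[(2,5) g=5 f=7, (3,3) g=4 f=9, (4,3) g=3 f=9, (5,3) g=2 f=9]; closed=[(3,4), (3,5), (4,4), (5,4), (5,5)]

step 1: expand (3,5) (f=7, h=3) → closed; open now [(2,5) g=5 f=7, (3,3) g=4 f=9, (4,3) g=3 f=9, (5,3) g=2 f=9]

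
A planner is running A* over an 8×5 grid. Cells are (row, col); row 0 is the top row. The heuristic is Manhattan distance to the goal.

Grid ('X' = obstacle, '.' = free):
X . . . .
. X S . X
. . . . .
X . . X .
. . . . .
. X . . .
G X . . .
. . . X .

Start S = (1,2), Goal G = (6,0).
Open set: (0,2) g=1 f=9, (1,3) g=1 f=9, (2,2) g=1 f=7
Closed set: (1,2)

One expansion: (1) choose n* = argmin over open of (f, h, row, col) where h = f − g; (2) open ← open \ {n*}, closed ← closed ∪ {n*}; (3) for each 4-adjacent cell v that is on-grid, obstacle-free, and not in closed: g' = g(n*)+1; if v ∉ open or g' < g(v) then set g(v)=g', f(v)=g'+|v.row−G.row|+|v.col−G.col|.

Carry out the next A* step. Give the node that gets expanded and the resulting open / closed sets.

expanded=(2,2); open=[(0,2) g=1 f=9, (1,3) g=1 f=9, (2,1) g=2 f=7, (2,3) g=2 f=9, (3,2) g=2 f=7]; closed=[(1,2), (2,2)]

step 1: expand (2,2) (f=7, h=6) → closed; open now [(0,2) g=1 f=9, (1,3) g=1 f=9, (2,1) g=2 f=7, (2,3) g=2 f=9, (3,2) g=2 f=7]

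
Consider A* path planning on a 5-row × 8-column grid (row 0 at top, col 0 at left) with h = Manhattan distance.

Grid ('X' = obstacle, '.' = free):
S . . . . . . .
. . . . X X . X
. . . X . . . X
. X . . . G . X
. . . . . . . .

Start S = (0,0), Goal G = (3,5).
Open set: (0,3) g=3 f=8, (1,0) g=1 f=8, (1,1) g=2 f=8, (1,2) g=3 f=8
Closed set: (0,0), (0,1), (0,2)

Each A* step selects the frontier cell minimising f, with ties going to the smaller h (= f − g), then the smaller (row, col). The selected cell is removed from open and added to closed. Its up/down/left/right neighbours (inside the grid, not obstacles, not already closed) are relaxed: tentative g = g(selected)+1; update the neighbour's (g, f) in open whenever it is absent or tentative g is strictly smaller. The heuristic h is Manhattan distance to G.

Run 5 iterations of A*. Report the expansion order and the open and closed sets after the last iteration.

order=[(0,3) → (0,4) → (0,5) → (1,3) → (1,2)]; open=[(0,6) g=6 f=10, (1,0) g=1 f=8, (1,1) g=2 f=8, (2,2) g=4 f=8]; closed=[(0,0), (0,1), (0,2), (0,3), (0,4), (0,5), (1,2), (1,3)]

step 1: expand (0,3) (f=8, h=5) → closed; open now [(0,4) g=4 f=8, (1,0) g=1 f=8, (1,1) g=2 f=8, (1,2) g=3 f=8, (1,3) g=4 f=8]
step 2: expand (0,4) (f=8, h=4) → closed; open now [(0,5) g=5 f=8, (1,0) g=1 f=8, (1,1) g=2 f=8, (1,2) g=3 f=8, (1,3) g=4 f=8]
step 3: expand (0,5) (f=8, h=3) → closed; open now [(0,6) g=6 f=10, (1,0) g=1 f=8, (1,1) g=2 f=8, (1,2) g=3 f=8, (1,3) g=4 f=8]
step 4: expand (1,3) (f=8, h=4) → closed; open now [(0,6) g=6 f=10, (1,0) g=1 f=8, (1,1) g=2 f=8, (1,2) g=3 f=8]
step 5: expand (1,2) (f=8, h=5) → closed; open now [(0,6) g=6 f=10, (1,0) g=1 f=8, (1,1) g=2 f=8, (2,2) g=4 f=8]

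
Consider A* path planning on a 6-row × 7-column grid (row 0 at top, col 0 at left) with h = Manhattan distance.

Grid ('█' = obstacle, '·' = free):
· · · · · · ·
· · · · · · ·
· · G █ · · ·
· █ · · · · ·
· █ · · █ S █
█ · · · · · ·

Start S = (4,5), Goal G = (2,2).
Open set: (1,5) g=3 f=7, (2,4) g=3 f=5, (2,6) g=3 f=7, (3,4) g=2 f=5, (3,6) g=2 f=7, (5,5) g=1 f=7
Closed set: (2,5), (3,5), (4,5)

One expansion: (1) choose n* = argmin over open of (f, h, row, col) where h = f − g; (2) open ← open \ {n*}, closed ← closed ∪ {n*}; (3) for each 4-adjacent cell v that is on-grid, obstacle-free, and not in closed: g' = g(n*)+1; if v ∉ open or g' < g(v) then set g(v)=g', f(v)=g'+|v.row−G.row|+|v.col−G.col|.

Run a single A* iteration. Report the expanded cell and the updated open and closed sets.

expanded=(2,4); open=[(1,4) g=4 f=7, (1,5) g=3 f=7, (2,6) g=3 f=7, (3,4) g=2 f=5, (3,6) g=2 f=7, (5,5) g=1 f=7]; closed=[(2,4), (2,5), (3,5), (4,5)]

step 1: expand (2,4) (f=5, h=2) → closed; open now [(1,4) g=4 f=7, (1,5) g=3 f=7, (2,6) g=3 f=7, (3,4) g=2 f=5, (3,6) g=2 f=7, (5,5) g=1 f=7]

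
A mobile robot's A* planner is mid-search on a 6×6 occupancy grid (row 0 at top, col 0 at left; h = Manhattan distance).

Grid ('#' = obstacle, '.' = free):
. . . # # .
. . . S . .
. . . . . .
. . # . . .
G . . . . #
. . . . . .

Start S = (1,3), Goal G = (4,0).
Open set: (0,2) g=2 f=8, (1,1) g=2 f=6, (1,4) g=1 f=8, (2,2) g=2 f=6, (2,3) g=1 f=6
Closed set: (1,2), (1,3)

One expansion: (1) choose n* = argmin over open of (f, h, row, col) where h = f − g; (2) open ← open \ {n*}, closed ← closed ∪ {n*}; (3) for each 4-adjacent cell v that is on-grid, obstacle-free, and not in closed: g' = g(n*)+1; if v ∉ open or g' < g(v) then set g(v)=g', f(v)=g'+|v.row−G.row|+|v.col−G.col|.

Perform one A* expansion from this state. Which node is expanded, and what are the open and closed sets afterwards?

expanded=(1,1); open=[(0,1) g=3 f=8, (0,2) g=2 f=8, (1,0) g=3 f=6, (1,4) g=1 f=8, (2,1) g=3 f=6, (2,2) g=2 f=6, (2,3) g=1 f=6]; closed=[(1,1), (1,2), (1,3)]

step 1: expand (1,1) (f=6, h=4) → closed; open now [(0,1) g=3 f=8, (0,2) g=2 f=8, (1,0) g=3 f=6, (1,4) g=1 f=8, (2,1) g=3 f=6, (2,2) g=2 f=6, (2,3) g=1 f=6]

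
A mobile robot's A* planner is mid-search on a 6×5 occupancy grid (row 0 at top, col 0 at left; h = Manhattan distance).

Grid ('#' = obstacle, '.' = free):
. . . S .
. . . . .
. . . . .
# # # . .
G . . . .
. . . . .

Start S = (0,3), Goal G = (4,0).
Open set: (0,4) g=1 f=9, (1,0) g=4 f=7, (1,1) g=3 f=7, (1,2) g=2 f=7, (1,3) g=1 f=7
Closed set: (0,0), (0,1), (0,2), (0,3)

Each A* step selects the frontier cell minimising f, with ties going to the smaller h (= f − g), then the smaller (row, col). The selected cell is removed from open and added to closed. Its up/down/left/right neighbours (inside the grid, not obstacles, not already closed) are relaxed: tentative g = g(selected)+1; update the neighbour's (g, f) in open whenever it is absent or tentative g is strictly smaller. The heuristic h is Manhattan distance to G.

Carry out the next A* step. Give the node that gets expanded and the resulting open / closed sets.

expanded=(1,0); open=[(0,4) g=1 f=9, (1,1) g=3 f=7, (1,2) g=2 f=7, (1,3) g=1 f=7, (2,0) g=5 f=7]; closed=[(0,0), (0,1), (0,2), (0,3), (1,0)]

step 1: expand (1,0) (f=7, h=3) → closed; open now [(0,4) g=1 f=9, (1,1) g=3 f=7, (1,2) g=2 f=7, (1,3) g=1 f=7, (2,0) g=5 f=7]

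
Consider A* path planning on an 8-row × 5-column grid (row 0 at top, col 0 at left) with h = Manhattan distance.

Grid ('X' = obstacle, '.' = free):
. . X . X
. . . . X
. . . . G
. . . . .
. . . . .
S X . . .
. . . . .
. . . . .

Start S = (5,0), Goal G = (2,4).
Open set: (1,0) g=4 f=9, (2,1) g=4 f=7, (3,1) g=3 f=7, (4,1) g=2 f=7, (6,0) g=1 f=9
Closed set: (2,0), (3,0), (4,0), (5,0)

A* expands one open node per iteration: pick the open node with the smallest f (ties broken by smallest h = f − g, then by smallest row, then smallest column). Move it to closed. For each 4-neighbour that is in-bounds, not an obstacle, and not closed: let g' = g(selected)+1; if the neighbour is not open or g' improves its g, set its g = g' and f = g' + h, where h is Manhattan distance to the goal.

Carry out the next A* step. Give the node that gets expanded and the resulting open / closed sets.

step 1: expand (2,1) (f=7, h=3) → closed; open now [(1,0) g=4 f=9, (1,1) g=5 f=9, (2,2) g=5 f=7, (3,1) g=3 f=7, (4,1) g=2 f=7, (6,0) g=1 f=9]

expanded=(2,1); open=[(1,0) g=4 f=9, (1,1) g=5 f=9, (2,2) g=5 f=7, (3,1) g=3 f=7, (4,1) g=2 f=7, (6,0) g=1 f=9]; closed=[(2,0), (2,1), (3,0), (4,0), (5,0)]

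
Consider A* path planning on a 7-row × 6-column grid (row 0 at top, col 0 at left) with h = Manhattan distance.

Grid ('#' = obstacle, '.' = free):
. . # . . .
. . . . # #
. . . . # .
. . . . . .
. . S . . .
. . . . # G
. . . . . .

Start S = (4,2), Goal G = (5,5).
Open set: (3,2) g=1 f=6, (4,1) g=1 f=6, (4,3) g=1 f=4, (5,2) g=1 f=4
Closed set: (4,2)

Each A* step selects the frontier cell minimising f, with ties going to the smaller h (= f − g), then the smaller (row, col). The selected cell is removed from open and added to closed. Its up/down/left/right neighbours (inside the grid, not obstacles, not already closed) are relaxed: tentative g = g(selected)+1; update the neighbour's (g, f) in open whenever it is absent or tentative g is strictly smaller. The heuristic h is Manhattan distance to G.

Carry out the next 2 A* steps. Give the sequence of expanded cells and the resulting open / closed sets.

step 1: expand (4,3) (f=4, h=3) → closed; open now [(3,2) g=1 f=6, (3,3) g=2 f=6, (4,1) g=1 f=6, (4,4) g=2 f=4, (5,2) g=1 f=4, (5,3) g=2 f=4]
step 2: expand (4,4) (f=4, h=2) → closed; open now [(3,2) g=1 f=6, (3,3) g=2 f=6, (3,4) g=3 f=6, (4,1) g=1 f=6, (4,5) g=3 f=4, (5,2) g=1 f=4, (5,3) g=2 f=4]

order=[(4,3) → (4,4)]; open=[(3,2) g=1 f=6, (3,3) g=2 f=6, (3,4) g=3 f=6, (4,1) g=1 f=6, (4,5) g=3 f=4, (5,2) g=1 f=4, (5,3) g=2 f=4]; closed=[(4,2), (4,3), (4,4)]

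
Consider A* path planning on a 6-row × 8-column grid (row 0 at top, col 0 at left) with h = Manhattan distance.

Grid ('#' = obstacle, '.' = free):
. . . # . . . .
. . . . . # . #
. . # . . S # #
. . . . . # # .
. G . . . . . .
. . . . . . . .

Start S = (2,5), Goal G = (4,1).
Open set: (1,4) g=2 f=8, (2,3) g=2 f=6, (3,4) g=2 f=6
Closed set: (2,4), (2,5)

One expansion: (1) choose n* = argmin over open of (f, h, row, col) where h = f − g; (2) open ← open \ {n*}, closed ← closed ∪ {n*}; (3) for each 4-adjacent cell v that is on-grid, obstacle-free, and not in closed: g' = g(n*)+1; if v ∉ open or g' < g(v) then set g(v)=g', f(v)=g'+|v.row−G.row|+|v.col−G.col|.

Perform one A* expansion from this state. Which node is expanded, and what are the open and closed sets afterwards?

step 1: expand (2,3) (f=6, h=4) → closed; open now [(1,3) g=3 f=8, (1,4) g=2 f=8, (3,3) g=3 f=6, (3,4) g=2 f=6]

expanded=(2,3); open=[(1,3) g=3 f=8, (1,4) g=2 f=8, (3,3) g=3 f=6, (3,4) g=2 f=6]; closed=[(2,3), (2,4), (2,5)]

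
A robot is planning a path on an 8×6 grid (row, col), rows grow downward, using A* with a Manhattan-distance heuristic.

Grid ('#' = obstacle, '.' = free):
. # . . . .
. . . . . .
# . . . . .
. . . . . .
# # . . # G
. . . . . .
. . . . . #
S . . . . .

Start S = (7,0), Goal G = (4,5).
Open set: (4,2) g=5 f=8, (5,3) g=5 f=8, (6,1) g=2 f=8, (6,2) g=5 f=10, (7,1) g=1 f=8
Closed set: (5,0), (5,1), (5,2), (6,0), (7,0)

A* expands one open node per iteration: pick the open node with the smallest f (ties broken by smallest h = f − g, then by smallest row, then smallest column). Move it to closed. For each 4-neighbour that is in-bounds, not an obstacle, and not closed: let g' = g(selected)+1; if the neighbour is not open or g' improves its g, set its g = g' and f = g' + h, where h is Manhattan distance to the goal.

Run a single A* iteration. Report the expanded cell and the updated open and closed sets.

expanded=(4,2); open=[(3,2) g=6 f=10, (4,3) g=6 f=8, (5,3) g=5 f=8, (6,1) g=2 f=8, (6,2) g=5 f=10, (7,1) g=1 f=8]; closed=[(4,2), (5,0), (5,1), (5,2), (6,0), (7,0)]

step 1: expand (4,2) (f=8, h=3) → closed; open now [(3,2) g=6 f=10, (4,3) g=6 f=8, (5,3) g=5 f=8, (6,1) g=2 f=8, (6,2) g=5 f=10, (7,1) g=1 f=8]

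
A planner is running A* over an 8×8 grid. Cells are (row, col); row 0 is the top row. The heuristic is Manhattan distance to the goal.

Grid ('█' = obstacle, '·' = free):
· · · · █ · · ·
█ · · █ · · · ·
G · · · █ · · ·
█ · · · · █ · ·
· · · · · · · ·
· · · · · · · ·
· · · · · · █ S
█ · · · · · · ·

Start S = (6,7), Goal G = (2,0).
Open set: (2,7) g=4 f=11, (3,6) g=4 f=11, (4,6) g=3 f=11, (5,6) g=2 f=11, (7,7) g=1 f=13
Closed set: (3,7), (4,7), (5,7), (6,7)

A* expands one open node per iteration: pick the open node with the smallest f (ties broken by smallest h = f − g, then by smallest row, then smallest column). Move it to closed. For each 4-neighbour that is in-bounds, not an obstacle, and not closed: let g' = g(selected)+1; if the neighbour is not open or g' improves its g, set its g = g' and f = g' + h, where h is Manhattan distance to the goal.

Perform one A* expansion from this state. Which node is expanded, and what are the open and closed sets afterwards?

expanded=(2,7); open=[(1,7) g=5 f=13, (2,6) g=5 f=11, (3,6) g=4 f=11, (4,6) g=3 f=11, (5,6) g=2 f=11, (7,7) g=1 f=13]; closed=[(2,7), (3,7), (4,7), (5,7), (6,7)]

step 1: expand (2,7) (f=11, h=7) → closed; open now [(1,7) g=5 f=13, (2,6) g=5 f=11, (3,6) g=4 f=11, (4,6) g=3 f=11, (5,6) g=2 f=11, (7,7) g=1 f=13]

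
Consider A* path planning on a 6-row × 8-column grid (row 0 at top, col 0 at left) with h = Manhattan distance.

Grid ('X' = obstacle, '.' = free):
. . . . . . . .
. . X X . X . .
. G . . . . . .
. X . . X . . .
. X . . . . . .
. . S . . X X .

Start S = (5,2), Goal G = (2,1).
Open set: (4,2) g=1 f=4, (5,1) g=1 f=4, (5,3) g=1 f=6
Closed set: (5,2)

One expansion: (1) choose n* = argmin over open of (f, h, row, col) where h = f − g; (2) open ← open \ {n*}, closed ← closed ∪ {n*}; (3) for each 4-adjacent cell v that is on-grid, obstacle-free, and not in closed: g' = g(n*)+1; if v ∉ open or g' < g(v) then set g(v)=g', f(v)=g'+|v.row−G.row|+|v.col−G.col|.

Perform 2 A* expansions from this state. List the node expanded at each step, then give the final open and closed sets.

order=[(4,2) → (3,2)]; open=[(2,2) g=3 f=4, (3,3) g=3 f=6, (4,3) g=2 f=6, (5,1) g=1 f=4, (5,3) g=1 f=6]; closed=[(3,2), (4,2), (5,2)]

step 1: expand (4,2) (f=4, h=3) → closed; open now [(3,2) g=2 f=4, (4,3) g=2 f=6, (5,1) g=1 f=4, (5,3) g=1 f=6]
step 2: expand (3,2) (f=4, h=2) → closed; open now [(2,2) g=3 f=4, (3,3) g=3 f=6, (4,3) g=2 f=6, (5,1) g=1 f=4, (5,3) g=1 f=6]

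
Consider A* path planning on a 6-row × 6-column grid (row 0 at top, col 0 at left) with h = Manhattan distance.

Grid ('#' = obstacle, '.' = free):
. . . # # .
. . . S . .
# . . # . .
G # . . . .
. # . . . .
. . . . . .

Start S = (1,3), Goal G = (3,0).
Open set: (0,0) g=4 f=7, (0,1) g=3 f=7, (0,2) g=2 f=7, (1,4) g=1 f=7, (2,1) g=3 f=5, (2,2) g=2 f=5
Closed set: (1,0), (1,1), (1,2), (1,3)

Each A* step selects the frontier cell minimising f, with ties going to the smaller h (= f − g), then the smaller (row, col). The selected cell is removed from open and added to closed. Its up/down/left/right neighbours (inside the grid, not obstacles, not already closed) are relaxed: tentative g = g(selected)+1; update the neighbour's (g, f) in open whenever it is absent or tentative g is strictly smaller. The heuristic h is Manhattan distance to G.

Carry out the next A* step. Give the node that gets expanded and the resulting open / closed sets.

expanded=(2,1); open=[(0,0) g=4 f=7, (0,1) g=3 f=7, (0,2) g=2 f=7, (1,4) g=1 f=7, (2,2) g=2 f=5]; closed=[(1,0), (1,1), (1,2), (1,3), (2,1)]

step 1: expand (2,1) (f=5, h=2) → closed; open now [(0,0) g=4 f=7, (0,1) g=3 f=7, (0,2) g=2 f=7, (1,4) g=1 f=7, (2,2) g=2 f=5]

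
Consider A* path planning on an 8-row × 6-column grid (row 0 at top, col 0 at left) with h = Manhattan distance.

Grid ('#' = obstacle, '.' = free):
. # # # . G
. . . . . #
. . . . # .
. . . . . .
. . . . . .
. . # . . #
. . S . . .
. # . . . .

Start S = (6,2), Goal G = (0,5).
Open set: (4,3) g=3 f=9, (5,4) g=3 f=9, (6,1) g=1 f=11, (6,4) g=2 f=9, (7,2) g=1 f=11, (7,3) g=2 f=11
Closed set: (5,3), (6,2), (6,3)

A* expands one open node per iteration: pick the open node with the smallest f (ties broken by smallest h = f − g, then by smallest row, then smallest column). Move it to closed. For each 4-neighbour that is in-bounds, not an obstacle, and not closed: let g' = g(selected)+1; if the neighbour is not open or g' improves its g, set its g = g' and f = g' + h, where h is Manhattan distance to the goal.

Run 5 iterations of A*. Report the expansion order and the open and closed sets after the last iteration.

step 1: expand (4,3) (f=9, h=6) → closed; open now [(3,3) g=4 f=9, (4,2) g=4 f=11, (4,4) g=4 f=9, (5,4) g=3 f=9, (6,1) g=1 f=11, (6,4) g=2 f=9, (7,2) g=1 f=11, (7,3) g=2 f=11]
step 2: expand (3,3) (f=9, h=5) → closed; open now [(2,3) g=5 f=9, (3,2) g=5 f=11, (3,4) g=5 f=9, (4,2) g=4 f=11, (4,4) g=4 f=9, (5,4) g=3 f=9, (6,1) g=1 f=11, (6,4) g=2 f=9, (7,2) g=1 f=11, (7,3) g=2 f=11]
step 3: expand (2,3) (f=9, h=4) → closed; open now [(1,3) g=6 f=9, (2,2) g=6 f=11, (3,2) g=5 f=11, (3,4) g=5 f=9, (4,2) g=4 f=11, (4,4) g=4 f=9, (5,4) g=3 f=9, (6,1) g=1 f=11, (6,4) g=2 f=9, (7,2) g=1 f=11, (7,3) g=2 f=11]
step 4: expand (1,3) (f=9, h=3) → closed; open now [(1,2) g=7 f=11, (1,4) g=7 f=9, (2,2) g=6 f=11, (3,2) g=5 f=11, (3,4) g=5 f=9, (4,2) g=4 f=11, (4,4) g=4 f=9, (5,4) g=3 f=9, (6,1) g=1 f=11, (6,4) g=2 f=9, (7,2) g=1 f=11, (7,3) g=2 f=11]
step 5: expand (1,4) (f=9, h=2) → closed; open now [(0,4) g=8 f=9, (1,2) g=7 f=11, (2,2) g=6 f=11, (3,2) g=5 f=11, (3,4) g=5 f=9, (4,2) g=4 f=11, (4,4) g=4 f=9, (5,4) g=3 f=9, (6,1) g=1 f=11, (6,4) g=2 f=9, (7,2) g=1 f=11, (7,3) g=2 f=11]

order=[(4,3) → (3,3) → (2,3) → (1,3) → (1,4)]; open=[(0,4) g=8 f=9, (1,2) g=7 f=11, (2,2) g=6 f=11, (3,2) g=5 f=11, (3,4) g=5 f=9, (4,2) g=4 f=11, (4,4) g=4 f=9, (5,4) g=3 f=9, (6,1) g=1 f=11, (6,4) g=2 f=9, (7,2) g=1 f=11, (7,3) g=2 f=11]; closed=[(1,3), (1,4), (2,3), (3,3), (4,3), (5,3), (6,2), (6,3)]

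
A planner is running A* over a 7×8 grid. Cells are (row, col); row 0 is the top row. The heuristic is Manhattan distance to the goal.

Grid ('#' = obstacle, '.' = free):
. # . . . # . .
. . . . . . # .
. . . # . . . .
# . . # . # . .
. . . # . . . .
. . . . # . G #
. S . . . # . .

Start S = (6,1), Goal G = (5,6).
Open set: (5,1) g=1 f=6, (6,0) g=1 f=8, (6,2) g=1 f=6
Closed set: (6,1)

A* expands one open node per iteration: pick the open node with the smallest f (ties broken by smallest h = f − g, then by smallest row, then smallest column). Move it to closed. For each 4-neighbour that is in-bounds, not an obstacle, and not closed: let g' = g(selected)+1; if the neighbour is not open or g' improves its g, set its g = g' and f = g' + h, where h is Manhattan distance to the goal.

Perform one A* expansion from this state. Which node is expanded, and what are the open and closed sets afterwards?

expanded=(5,1); open=[(4,1) g=2 f=8, (5,0) g=2 f=8, (5,2) g=2 f=6, (6,0) g=1 f=8, (6,2) g=1 f=6]; closed=[(5,1), (6,1)]

step 1: expand (5,1) (f=6, h=5) → closed; open now [(4,1) g=2 f=8, (5,0) g=2 f=8, (5,2) g=2 f=6, (6,0) g=1 f=8, (6,2) g=1 f=6]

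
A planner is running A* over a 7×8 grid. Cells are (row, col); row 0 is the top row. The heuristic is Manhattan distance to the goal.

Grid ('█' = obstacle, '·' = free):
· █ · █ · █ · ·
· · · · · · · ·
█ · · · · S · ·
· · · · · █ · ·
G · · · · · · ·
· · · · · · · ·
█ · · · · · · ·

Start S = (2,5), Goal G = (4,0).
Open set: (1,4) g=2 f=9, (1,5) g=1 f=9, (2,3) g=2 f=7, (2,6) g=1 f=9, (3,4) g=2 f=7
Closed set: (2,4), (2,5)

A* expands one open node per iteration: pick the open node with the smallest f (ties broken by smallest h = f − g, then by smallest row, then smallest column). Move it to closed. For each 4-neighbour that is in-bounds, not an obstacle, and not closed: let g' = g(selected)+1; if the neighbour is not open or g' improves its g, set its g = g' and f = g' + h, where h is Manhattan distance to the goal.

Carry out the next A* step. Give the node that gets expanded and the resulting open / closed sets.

expanded=(2,3); open=[(1,3) g=3 f=9, (1,4) g=2 f=9, (1,5) g=1 f=9, (2,2) g=3 f=7, (2,6) g=1 f=9, (3,3) g=3 f=7, (3,4) g=2 f=7]; closed=[(2,3), (2,4), (2,5)]

step 1: expand (2,3) (f=7, h=5) → closed; open now [(1,3) g=3 f=9, (1,4) g=2 f=9, (1,5) g=1 f=9, (2,2) g=3 f=7, (2,6) g=1 f=9, (3,3) g=3 f=7, (3,4) g=2 f=7]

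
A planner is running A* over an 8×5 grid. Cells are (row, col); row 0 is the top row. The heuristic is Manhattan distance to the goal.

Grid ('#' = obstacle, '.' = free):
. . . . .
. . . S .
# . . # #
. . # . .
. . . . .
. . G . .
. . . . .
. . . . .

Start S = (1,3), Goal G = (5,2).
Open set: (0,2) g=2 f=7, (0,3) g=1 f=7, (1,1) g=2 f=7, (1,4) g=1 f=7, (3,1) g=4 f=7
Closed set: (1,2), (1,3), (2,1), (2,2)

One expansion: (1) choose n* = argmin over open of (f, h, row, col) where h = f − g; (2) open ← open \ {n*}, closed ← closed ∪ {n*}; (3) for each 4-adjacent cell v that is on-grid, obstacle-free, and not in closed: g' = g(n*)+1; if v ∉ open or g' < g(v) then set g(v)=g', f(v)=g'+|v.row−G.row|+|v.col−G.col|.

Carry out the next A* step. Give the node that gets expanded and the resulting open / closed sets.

expanded=(3,1); open=[(0,2) g=2 f=7, (0,3) g=1 f=7, (1,1) g=2 f=7, (1,4) g=1 f=7, (3,0) g=5 f=9, (4,1) g=5 f=7]; closed=[(1,2), (1,3), (2,1), (2,2), (3,1)]

step 1: expand (3,1) (f=7, h=3) → closed; open now [(0,2) g=2 f=7, (0,3) g=1 f=7, (1,1) g=2 f=7, (1,4) g=1 f=7, (3,0) g=5 f=9, (4,1) g=5 f=7]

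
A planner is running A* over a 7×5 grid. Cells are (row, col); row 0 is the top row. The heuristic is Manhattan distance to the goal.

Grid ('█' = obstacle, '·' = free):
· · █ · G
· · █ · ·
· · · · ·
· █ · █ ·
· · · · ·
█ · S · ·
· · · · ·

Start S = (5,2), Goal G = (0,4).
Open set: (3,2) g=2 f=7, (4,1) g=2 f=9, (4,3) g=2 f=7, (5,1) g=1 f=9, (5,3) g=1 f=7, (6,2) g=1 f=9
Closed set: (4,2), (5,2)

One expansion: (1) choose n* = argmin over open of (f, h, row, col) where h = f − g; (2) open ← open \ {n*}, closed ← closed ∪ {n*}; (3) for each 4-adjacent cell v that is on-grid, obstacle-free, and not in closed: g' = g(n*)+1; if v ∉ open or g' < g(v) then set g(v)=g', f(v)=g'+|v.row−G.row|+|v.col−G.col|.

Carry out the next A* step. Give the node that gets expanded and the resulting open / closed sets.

step 1: expand (3,2) (f=7, h=5) → closed; open now [(2,2) g=3 f=7, (4,1) g=2 f=9, (4,3) g=2 f=7, (5,1) g=1 f=9, (5,3) g=1 f=7, (6,2) g=1 f=9]

expanded=(3,2); open=[(2,2) g=3 f=7, (4,1) g=2 f=9, (4,3) g=2 f=7, (5,1) g=1 f=9, (5,3) g=1 f=7, (6,2) g=1 f=9]; closed=[(3,2), (4,2), (5,2)]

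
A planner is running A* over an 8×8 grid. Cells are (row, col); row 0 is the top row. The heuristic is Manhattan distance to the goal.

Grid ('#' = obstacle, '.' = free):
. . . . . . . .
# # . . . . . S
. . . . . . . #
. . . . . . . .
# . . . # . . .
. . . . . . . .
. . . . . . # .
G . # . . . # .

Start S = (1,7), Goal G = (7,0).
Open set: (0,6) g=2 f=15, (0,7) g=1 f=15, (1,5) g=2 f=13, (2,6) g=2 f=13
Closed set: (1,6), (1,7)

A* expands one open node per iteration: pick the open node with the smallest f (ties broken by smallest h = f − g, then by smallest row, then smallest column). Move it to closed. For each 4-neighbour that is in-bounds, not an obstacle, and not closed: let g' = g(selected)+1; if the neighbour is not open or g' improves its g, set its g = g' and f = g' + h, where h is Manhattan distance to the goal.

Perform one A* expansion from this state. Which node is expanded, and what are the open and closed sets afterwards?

step 1: expand (1,5) (f=13, h=11) → closed; open now [(0,5) g=3 f=15, (0,6) g=2 f=15, (0,7) g=1 f=15, (1,4) g=3 f=13, (2,5) g=3 f=13, (2,6) g=2 f=13]

expanded=(1,5); open=[(0,5) g=3 f=15, (0,6) g=2 f=15, (0,7) g=1 f=15, (1,4) g=3 f=13, (2,5) g=3 f=13, (2,6) g=2 f=13]; closed=[(1,5), (1,6), (1,7)]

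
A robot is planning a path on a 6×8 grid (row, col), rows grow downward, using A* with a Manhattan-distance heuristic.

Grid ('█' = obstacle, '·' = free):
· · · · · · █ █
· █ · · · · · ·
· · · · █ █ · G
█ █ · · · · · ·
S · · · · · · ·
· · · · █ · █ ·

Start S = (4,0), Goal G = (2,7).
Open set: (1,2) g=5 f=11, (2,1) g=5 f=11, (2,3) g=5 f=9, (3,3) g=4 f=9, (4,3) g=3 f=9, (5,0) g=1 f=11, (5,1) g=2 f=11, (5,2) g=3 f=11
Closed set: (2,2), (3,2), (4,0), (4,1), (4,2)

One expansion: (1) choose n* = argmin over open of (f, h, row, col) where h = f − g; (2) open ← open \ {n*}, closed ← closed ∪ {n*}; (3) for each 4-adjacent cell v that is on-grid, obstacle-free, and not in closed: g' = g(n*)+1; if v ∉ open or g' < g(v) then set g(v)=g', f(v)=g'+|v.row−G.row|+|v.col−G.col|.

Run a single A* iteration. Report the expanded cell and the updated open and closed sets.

step 1: expand (2,3) (f=9, h=4) → closed; open now [(1,2) g=5 f=11, (1,3) g=6 f=11, (2,1) g=5 f=11, (3,3) g=4 f=9, (4,3) g=3 f=9, (5,0) g=1 f=11, (5,1) g=2 f=11, (5,2) g=3 f=11]

expanded=(2,3); open=[(1,2) g=5 f=11, (1,3) g=6 f=11, (2,1) g=5 f=11, (3,3) g=4 f=9, (4,3) g=3 f=9, (5,0) g=1 f=11, (5,1) g=2 f=11, (5,2) g=3 f=11]; closed=[(2,2), (2,3), (3,2), (4,0), (4,1), (4,2)]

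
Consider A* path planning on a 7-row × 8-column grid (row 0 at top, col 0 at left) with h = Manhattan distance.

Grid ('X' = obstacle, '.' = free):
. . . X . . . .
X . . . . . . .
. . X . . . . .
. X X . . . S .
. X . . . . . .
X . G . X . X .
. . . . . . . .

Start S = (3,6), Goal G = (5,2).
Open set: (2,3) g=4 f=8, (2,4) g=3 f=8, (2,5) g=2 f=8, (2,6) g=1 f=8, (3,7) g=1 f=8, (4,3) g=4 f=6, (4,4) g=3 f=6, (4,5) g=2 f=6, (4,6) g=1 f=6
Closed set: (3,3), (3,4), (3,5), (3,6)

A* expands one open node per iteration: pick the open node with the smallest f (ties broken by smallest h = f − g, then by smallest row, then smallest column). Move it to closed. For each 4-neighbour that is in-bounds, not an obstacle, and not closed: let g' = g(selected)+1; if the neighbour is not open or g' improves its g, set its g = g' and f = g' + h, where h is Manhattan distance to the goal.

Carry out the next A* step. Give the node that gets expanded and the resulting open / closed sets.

expanded=(4,3); open=[(2,3) g=4 f=8, (2,4) g=3 f=8, (2,5) g=2 f=8, (2,6) g=1 f=8, (3,7) g=1 f=8, (4,2) g=5 f=6, (4,4) g=3 f=6, (4,5) g=2 f=6, (4,6) g=1 f=6, (5,3) g=5 f=6]; closed=[(3,3), (3,4), (3,5), (3,6), (4,3)]

step 1: expand (4,3) (f=6, h=2) → closed; open now [(2,3) g=4 f=8, (2,4) g=3 f=8, (2,5) g=2 f=8, (2,6) g=1 f=8, (3,7) g=1 f=8, (4,2) g=5 f=6, (4,4) g=3 f=6, (4,5) g=2 f=6, (4,6) g=1 f=6, (5,3) g=5 f=6]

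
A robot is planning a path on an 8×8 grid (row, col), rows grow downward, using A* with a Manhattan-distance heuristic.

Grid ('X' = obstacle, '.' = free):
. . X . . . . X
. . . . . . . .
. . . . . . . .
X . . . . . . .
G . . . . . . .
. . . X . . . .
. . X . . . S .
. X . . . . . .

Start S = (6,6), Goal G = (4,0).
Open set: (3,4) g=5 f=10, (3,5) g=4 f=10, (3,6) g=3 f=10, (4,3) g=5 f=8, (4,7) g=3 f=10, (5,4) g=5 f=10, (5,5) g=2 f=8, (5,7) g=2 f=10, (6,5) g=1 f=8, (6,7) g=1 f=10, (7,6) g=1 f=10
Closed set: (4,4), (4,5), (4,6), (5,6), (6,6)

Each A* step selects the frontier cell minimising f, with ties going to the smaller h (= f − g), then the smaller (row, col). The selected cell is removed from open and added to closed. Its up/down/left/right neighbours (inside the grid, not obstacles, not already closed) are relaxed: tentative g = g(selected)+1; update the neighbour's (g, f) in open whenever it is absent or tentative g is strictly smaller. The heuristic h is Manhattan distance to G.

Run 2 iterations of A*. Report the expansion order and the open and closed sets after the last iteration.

order=[(4,3) → (4,2)]; open=[(3,2) g=7 f=10, (3,3) g=6 f=10, (3,4) g=5 f=10, (3,5) g=4 f=10, (3,6) g=3 f=10, (4,1) g=7 f=8, (4,7) g=3 f=10, (5,2) g=7 f=10, (5,4) g=5 f=10, (5,5) g=2 f=8, (5,7) g=2 f=10, (6,5) g=1 f=8, (6,7) g=1 f=10, (7,6) g=1 f=10]; closed=[(4,2), (4,3), (4,4), (4,5), (4,6), (5,6), (6,6)]

step 1: expand (4,3) (f=8, h=3) → closed; open now [(3,3) g=6 f=10, (3,4) g=5 f=10, (3,5) g=4 f=10, (3,6) g=3 f=10, (4,2) g=6 f=8, (4,7) g=3 f=10, (5,4) g=5 f=10, (5,5) g=2 f=8, (5,7) g=2 f=10, (6,5) g=1 f=8, (6,7) g=1 f=10, (7,6) g=1 f=10]
step 2: expand (4,2) (f=8, h=2) → closed; open now [(3,2) g=7 f=10, (3,3) g=6 f=10, (3,4) g=5 f=10, (3,5) g=4 f=10, (3,6) g=3 f=10, (4,1) g=7 f=8, (4,7) g=3 f=10, (5,2) g=7 f=10, (5,4) g=5 f=10, (5,5) g=2 f=8, (5,7) g=2 f=10, (6,5) g=1 f=8, (6,7) g=1 f=10, (7,6) g=1 f=10]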